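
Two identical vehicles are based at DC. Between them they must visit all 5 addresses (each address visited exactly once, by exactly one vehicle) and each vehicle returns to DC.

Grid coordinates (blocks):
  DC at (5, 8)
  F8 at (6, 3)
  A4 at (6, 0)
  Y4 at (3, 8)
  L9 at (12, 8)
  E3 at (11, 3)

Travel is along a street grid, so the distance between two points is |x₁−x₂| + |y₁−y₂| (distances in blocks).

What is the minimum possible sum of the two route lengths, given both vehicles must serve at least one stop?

There are 2^4 − 1 = 15 ways to divide the 5 stops into two non-empty groups. For each, the best each vehicle can do is its own shortest tour through its group:
  {F8} + {A4, Y4, L9, E3}: 12 + 34 = 46
  {A4} + {F8, Y4, L9, E3}: 18 + 28 = 46
  {F8, A4} + {Y4, L9, E3}: 18 + 28 = 46
  {Y4} + {F8, A4, L9, E3}: 4 + 30 = 34
  {F8, Y4} + {A4, L9, E3}: 16 + 30 = 46
  {A4, Y4} + {F8, L9, E3}: 22 + 24 = 46
  … (15 splits in total)
Best: vehicle 1 DC → Y4 → DC = 4; vehicle 2 DC → F8 → A4 → E3 → L9 → DC = 30; combined 34.

Minimum combined distance: 34 blocks.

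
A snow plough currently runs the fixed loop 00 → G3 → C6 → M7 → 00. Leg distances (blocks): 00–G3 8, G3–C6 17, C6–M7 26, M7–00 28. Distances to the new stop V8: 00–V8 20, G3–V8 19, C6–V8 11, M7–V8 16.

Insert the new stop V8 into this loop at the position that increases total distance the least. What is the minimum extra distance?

+1 blocks — insert V8 between C6 and M7.

Insertion cost between consecutive stops i–j is d(i,V8) + d(V8,j) − d(i,j):
  between 00 and G3: 20 + 19 − 8 = 31
  between G3 and C6: 19 + 11 − 17 = 13
  between C6 and M7: 11 + 16 − 26 = 1
  between M7 and 00: 16 + 20 − 28 = 8
Cheapest insertion is between C6 and M7, adding 1.
New total = 79 + 1 = 80.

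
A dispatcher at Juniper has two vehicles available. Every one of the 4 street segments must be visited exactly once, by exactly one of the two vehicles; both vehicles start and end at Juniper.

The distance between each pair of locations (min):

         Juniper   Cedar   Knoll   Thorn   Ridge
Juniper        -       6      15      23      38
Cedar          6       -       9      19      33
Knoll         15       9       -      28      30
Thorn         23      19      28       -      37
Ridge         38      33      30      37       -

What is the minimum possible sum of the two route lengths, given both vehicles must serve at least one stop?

Minimum combined distance: 117 min.

Try each way of splitting the stops between the two vehicles (each non-empty) and, for each split, find the best tour for each vehicle:
  {Cedar} + {Knoll, Thorn, Ridge}: 12 + 105 = 117
  {Knoll} + {Cedar, Thorn, Ridge}: 30 + 99 = 129
  {Cedar, Knoll} + {Thorn, Ridge}: 30 + 98 = 128
  {Thorn} + {Cedar, Knoll, Ridge}: 46 + 83 = 129
  {Cedar, Thorn} + {Knoll, Ridge}: 48 + 83 = 131
  {Knoll, Thorn} + {Cedar, Ridge}: 66 + 77 = 143
  … (7 splits in total)
Best: vehicle 1 Juniper → Cedar → Juniper = 12; vehicle 2 Juniper → Knoll → Ridge → Thorn → Juniper = 105; combined 117.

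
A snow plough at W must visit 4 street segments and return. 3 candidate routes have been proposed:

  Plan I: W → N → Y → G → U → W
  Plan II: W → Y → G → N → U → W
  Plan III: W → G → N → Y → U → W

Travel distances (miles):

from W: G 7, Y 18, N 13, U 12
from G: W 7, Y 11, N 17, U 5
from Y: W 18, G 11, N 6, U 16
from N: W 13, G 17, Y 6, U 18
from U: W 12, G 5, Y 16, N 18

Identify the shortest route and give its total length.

Shortest is Plan I, total 47 miles.

Plan I: 13 + 6 + 11 + 5 + 12 = 47
Plan II: 18 + 11 + 17 + 18 + 12 = 76
Plan III: 7 + 17 + 6 + 16 + 12 = 58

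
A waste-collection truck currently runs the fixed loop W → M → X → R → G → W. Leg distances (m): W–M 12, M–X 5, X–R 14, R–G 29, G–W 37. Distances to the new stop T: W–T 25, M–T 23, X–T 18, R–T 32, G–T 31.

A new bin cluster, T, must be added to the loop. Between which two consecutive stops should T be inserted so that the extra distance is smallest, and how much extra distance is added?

+19 m — insert T between G and W.

Insertion cost between consecutive stops i–j is d(i,T) + d(T,j) − d(i,j):
  between W and M: 25 + 23 − 12 = 36
  between M and X: 23 + 18 − 5 = 36
  between X and R: 18 + 32 − 14 = 36
  between R and G: 32 + 31 − 29 = 34
  between G and W: 31 + 25 − 37 = 19
Cheapest insertion is between G and W, adding 19.
New total = 97 + 19 = 116.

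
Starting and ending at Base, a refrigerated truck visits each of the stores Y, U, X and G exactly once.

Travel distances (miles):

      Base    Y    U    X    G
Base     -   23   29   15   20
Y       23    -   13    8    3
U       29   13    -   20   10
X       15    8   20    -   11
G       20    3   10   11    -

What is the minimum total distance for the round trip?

There are 12 distinct closed tours to check (reversals are equivalent).
Base-Y-U-X-G-Base: 23+13+20+11+20 = 87
Base-Y-U-G-X-Base: 23+13+10+11+15 = 72
Base-Y-X-U-G-Base: 23+8+20+10+20 = 81
Base-Y-X-G-U-Base: 23+8+11+10+29 = 81
Base-Y-G-U-X-Base: 23+3+10+20+15 = 71
Base-Y-G-X-U-Base: 23+3+11+20+29 = 86
Base-U-Y-X-G-Base: 29+13+8+11+20 = 81
Base-U-Y-G-X-Base: 29+13+3+11+15 = 71
Base-U-X-Y-G-Base: 29+20+8+3+20 = 80
Base-U-G-Y-X-Base: 29+10+3+8+15 = 65
Base-X-Y-U-G-Base: 15+8+13+10+20 = 66
Base-X-U-Y-G-Base: 15+20+13+3+20 = 71
The minimum is 65.
One optimal route: Base → U → G → Y → X → Base (or its reverse).

65 miles — the shortest possible round trip.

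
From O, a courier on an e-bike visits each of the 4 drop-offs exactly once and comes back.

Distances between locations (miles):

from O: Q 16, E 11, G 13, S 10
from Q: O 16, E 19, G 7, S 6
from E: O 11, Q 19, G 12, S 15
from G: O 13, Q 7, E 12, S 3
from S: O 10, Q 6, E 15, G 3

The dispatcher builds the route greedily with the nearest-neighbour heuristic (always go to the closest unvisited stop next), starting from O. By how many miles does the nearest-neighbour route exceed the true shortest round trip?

O: S=10, E=11, G=13, Q=16 ⇒ S
S: G=3, Q=6, E=15 ⇒ G
G: Q=7, E=12 ⇒ Q
Q: E=19 ⇒ E
NN route O → S → G → Q → E → O costs 50.
Optimal: O → E → G → Q → S → O costs 46 (by enumerating all 12 distinct tours).
Excess = 50 − 46 = 4.

The nearest-neighbour route is 4 miles longer than optimal.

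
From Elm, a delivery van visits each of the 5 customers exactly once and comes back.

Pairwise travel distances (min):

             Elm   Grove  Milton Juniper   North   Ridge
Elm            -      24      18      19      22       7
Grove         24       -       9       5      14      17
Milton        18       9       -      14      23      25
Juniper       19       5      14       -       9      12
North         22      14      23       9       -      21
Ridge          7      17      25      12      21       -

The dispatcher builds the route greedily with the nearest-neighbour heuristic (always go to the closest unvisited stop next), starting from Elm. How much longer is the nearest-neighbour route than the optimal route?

The nearest-neighbour route is 9 min longer than optimal.

From Elm: Ridge=7, Milton=18, Juniper=19, North=22, Grove=24 → choose Ridge (7).
From Ridge: Juniper=12, Grove=17, North=21, Milton=25 → choose Juniper (12).
From Juniper: Grove=5, North=9, Milton=14 → choose Grove (5).
From Grove: Milton=9, North=14 → choose Milton (9).
From Milton: North=23 → choose North (23).
NN route Elm → Ridge → Juniper → Grove → Milton → North → Elm costs 78.
Optimal: Elm → Milton → Grove → Juniper → North → Ridge → Elm costs 69 (by enumerating all 60 distinct tours).
Excess = 78 − 69 = 9.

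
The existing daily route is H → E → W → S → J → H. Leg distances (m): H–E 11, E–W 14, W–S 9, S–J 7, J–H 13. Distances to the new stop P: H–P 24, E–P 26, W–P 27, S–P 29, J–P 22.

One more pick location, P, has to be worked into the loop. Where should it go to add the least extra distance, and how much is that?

+33 m — insert P between J and H.

Insertion cost between consecutive stops i–j is d(i,P) + d(P,j) − d(i,j):
  between H and E: 24 + 26 − 11 = 39
  between E and W: 26 + 27 − 14 = 39
  between W and S: 27 + 29 − 9 = 47
  between S and J: 29 + 22 − 7 = 44
  between J and H: 22 + 24 − 13 = 33
Cheapest insertion is between J and H, adding 33.
New total = 54 + 33 = 87.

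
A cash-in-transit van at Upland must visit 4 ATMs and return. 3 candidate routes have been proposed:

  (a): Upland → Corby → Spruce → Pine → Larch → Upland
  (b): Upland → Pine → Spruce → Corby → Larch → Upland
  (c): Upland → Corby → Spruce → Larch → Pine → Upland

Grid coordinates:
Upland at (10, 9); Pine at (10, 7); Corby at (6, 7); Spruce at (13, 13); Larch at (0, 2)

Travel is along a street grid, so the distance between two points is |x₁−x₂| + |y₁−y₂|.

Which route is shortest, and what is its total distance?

52 — (b) is the shortest.

(a): 6 + 13 + 9 + 15 + 17 = 60
(b): 2 + 9 + 13 + 11 + 17 = 52
(c): 6 + 13 + 24 + 15 + 2 = 60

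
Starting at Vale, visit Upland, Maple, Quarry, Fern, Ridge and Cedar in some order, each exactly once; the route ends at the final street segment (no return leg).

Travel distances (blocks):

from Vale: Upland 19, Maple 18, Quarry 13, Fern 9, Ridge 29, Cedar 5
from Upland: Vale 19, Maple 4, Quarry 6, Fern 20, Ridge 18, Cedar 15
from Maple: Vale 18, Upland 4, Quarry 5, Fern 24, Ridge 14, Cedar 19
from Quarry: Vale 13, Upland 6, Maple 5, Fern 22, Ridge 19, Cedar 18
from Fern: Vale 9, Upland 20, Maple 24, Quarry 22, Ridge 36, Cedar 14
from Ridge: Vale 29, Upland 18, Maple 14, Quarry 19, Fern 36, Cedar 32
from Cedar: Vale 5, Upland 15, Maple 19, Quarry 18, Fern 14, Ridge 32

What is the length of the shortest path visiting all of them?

There are 6! = 720 possible orderings.
Vale → Upland → Maple → Quarry → Fern → Ridge → Cedar: 19+4+5+22+36+32 = 118
Vale → Upland → Maple → Quarry → Fern → Cedar → Ridge: 19+4+5+22+14+32 = 96
Vale → Upland → Maple → Quarry → Ridge → Fern → Cedar: 19+4+5+19+36+14 = 97
Vale → Upland → Maple → Quarry → Ridge → Cedar → Fern: 19+4+5+19+32+14 = 93
Vale → Upland → Maple → Quarry → Cedar → Fern → Ridge: 19+4+5+18+14+36 = 96
Vale → Upland → Maple → Quarry → Cedar → Ridge → Fern: 19+4+5+18+32+36 = 114
Vale → Upland → Maple → Fern → Quarry → Ridge → Cedar: 19+4+24+22+19+32 = 120
Vale → Upland → Maple → Fern → Quarry → Cedar → Ridge: 19+4+24+22+18+32 = 119
… (712 more)
Vale → Fern → Cedar → Upland → Quarry → Maple → Ridge: 9+14+15+6+5+14 = 63  ← best
The minimum is 63.
One shortest path: Vale → Fern → Cedar → Upland → Quarry → Maple → Ridge.

Minimum one-way distance = 63 blocks.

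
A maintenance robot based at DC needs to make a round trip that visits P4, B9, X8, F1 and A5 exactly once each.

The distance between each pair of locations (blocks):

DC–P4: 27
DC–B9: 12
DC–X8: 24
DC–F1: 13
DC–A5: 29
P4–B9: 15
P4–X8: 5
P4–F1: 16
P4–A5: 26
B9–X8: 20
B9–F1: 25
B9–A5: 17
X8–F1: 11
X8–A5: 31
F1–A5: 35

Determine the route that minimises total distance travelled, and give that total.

Shortest round trip = 84 blocks.

DC - P4 - B9 - X8 - F1 - A5 - DC: 27+15+20+11+35+29 = 137
DC - P4 - B9 - X8 - A5 - F1 - DC: 27+15+20+31+35+13 = 141
DC - P4 - B9 - F1 - X8 - A5 - DC: 27+15+25+11+31+29 = 138
DC - P4 - B9 - F1 - A5 - X8 - DC: 27+15+25+35+31+24 = 157
DC - P4 - B9 - A5 - X8 - F1 - DC: 27+15+17+31+11+13 = 114
DC - P4 - B9 - A5 - F1 - X8 - DC: 27+15+17+35+11+24 = 129
DC - P4 - X8 - B9 - F1 - A5 - DC: 27+5+20+25+35+29 = 141
DC - P4 - X8 - B9 - A5 - F1 - DC: 27+5+20+17+35+13 = 117
DC - P4 - X8 - F1 - B9 - A5 - DC: 27+5+11+25+17+29 = 114
DC - P4 - X8 - F1 - A5 - B9 - DC: 27+5+11+35+17+12 = 107
DC - P4 - X8 - A5 - B9 - F1 - DC: 27+5+31+17+25+13 = 118
DC - P4 - X8 - A5 - F1 - B9 - DC: 27+5+31+35+25+12 = 135
DC - P4 - F1 - B9 - X8 - A5 - DC: 27+16+25+20+31+29 = 148
DC - P4 - F1 - B9 - A5 - X8 - DC: 27+16+25+17+31+24 = 140
… (46 more)
DC - B9 - A5 - P4 - X8 - F1 - DC: 12+17+26+5+11+13 = 84  ← best
The minimum is 84.
One optimal route: DC → B9 → A5 → P4 → X8 → F1 → DC (or its reverse).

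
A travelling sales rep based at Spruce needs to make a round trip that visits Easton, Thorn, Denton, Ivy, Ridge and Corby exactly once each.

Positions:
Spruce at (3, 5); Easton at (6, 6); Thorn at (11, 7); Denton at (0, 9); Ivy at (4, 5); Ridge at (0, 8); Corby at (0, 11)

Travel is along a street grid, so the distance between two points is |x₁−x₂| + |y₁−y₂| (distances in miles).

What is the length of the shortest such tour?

34 miles — the shortest possible round trip.

With 6 stops there are 6!/2 = 360 distinct round trips (a route and its reverse cost the same).
Spruce - Easton - Thorn - Denton - Ivy - Ridge - Corby - Spruce: 4+6+13+8+7+3+9 = 50
Spruce - Easton - Thorn - Denton - Ivy - Corby - Ridge - Spruce: 4+6+13+8+10+3+6 = 50
Spruce - Easton - Thorn - Denton - Ridge - Ivy - Corby - Spruce: 4+6+13+1+7+10+9 = 50
Spruce - Easton - Thorn - Denton - Ridge - Corby - Ivy - Spruce: 4+6+13+1+3+10+1 = 38
Spruce - Easton - Thorn - Denton - Corby - Ivy - Ridge - Spruce: 4+6+13+2+10+7+6 = 48
Spruce - Easton - Thorn - Denton - Corby - Ridge - Ivy - Spruce: 4+6+13+2+3+7+1 = 36
Spruce - Easton - Thorn - Ivy - Denton - Ridge - Corby - Spruce: 4+6+9+8+1+3+9 = 40
Spruce - Easton - Thorn - Ivy - Denton - Corby - Ridge - Spruce: 4+6+9+8+2+3+6 = 38
… (352 more)
Spruce - Denton - Corby - Ridge - Thorn - Easton - Ivy - Spruce: 7+2+3+12+6+3+1 = 34  ← best
The minimum is 34.
One optimal route: Spruce → Denton → Corby → Ridge → Thorn → Easton → Ivy → Spruce (or its reverse).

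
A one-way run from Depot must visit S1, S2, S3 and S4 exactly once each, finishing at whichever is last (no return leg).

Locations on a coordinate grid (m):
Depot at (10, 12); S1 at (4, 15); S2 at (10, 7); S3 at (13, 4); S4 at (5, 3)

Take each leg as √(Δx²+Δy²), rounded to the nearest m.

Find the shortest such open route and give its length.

There are 4! = 24 possible orderings.
Depot→S1→S2→S3→S4: 7+10+4+8 = 29
Depot→S1→S2→S4→S3: 7+10+6+8 = 31
Depot→S1→S3→S2→S4: 7+14+4+6 = 31
Depot→S1→S3→S4→S2: 7+14+8+6 = 35
Depot→S1→S4→S2→S3: 7+12+6+4 = 29
Depot→S1→S4→S3→S2: 7+12+8+4 = 31
Depot→S2→S1→S3→S4: 5+10+14+8 = 37
Depot→S2→S1→S4→S3: 5+10+12+8 = 35
Depot→S2→S3→S1→S4: 5+4+14+12 = 35
Depot→S2→S3→S4→S1: 5+4+8+12 = 29
Depot→S2→S4→S1→S3: 5+6+12+14 = 37
Depot→S2→S4→S3→S1: 5+6+8+14 = 33
Depot→S3→S1→S2→S4: 9+14+10+6 = 39
Depot→S3→S1→S4→S2: 9+14+12+6 = 41
… (10 more)
The minimum is 29.
One shortest path: Depot → S1 → S2 → S3 → S4.

Minimum one-way distance = 29 m.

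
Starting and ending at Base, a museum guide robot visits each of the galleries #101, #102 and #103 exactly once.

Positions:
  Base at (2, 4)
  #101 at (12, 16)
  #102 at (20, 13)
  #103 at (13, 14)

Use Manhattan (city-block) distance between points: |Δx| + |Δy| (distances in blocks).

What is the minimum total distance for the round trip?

60 blocks — the shortest possible round trip.

Base-#101-#102-#103-Base: 22+11+8+21 = 62
Base-#101-#103-#102-Base: 22+3+8+27 = 60
Base-#102-#101-#103-Base: 27+11+3+21 = 62
The minimum is 60.
One optimal route: Base → #101 → #103 → #102 → Base (or its reverse).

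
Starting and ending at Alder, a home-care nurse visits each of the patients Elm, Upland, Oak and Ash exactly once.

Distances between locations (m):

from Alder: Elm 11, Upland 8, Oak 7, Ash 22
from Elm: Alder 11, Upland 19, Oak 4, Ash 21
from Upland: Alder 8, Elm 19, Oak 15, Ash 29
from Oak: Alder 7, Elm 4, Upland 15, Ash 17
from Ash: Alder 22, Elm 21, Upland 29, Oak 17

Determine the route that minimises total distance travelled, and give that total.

Alder→Elm→Upland→Oak→Ash→Alder: 11+19+15+17+22 = 84
Alder→Elm→Upland→Ash→Oak→Alder: 11+19+29+17+7 = 83
Alder→Elm→Oak→Upland→Ash→Alder: 11+4+15+29+22 = 81
Alder→Elm→Oak→Ash→Upland→Alder: 11+4+17+29+8 = 69
Alder→Elm→Ash→Upland→Oak→Alder: 11+21+29+15+7 = 83
Alder→Elm→Ash→Oak→Upland→Alder: 11+21+17+15+8 = 72
Alder→Upland→Elm→Oak→Ash→Alder: 8+19+4+17+22 = 70
Alder→Upland→Elm→Ash→Oak→Alder: 8+19+21+17+7 = 72
Alder→Upland→Oak→Elm→Ash→Alder: 8+15+4+21+22 = 70
Alder→Upland→Ash→Elm→Oak→Alder: 8+29+21+4+7 = 69
Alder→Oak→Elm→Upland→Ash→Alder: 7+4+19+29+22 = 81
Alder→Oak→Upland→Elm→Ash→Alder: 7+15+19+21+22 = 84
The minimum is 69.
One optimal route: Alder → Elm → Oak → Ash → Upland → Alder (or its reverse).

Shortest round trip = 69 m.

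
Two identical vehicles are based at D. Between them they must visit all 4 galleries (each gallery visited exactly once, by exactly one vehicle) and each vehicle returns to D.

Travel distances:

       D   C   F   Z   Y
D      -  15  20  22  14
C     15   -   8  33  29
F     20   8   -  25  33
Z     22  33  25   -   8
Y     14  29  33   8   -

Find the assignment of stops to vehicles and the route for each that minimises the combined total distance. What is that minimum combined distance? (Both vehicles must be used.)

Try each way of splitting the stops between the two vehicles (each non-empty) and, for each split, find the best tour for each vehicle:
  {C} + {F, Z, Y}: 30 + 67 = 97
  {F} + {C, Z, Y}: 40 + 70 = 110
  {C, F} + {Z, Y}: 43 + 44 = 87
  {Z} + {C, F, Y}: 44 + 70 = 114
  {C, Z} + {F, Y}: 70 + 67 = 137
  {F, Z} + {C, Y}: 67 + 58 = 125
  … (7 splits in total)
Best: vehicle 1 D → C → F → D = 43; vehicle 2 D → Z → Y → D = 44; combined 87.

Minimum combined distance: 87.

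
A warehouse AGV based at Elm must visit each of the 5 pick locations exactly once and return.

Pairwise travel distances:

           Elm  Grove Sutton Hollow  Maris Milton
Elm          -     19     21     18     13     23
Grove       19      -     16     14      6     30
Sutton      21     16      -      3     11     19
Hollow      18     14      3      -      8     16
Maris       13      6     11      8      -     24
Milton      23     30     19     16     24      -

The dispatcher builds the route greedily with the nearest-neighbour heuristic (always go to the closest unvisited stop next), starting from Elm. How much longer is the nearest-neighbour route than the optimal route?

Elm: Maris=13, Hollow=18, Grove=19, Sutton=21, Milton=23 ⇒ Maris
Maris: Grove=6, Hollow=8, Sutton=11, Milton=24 ⇒ Grove
Grove: Hollow=14, Sutton=16, Milton=30 ⇒ Hollow
Hollow: Sutton=3, Milton=16 ⇒ Sutton
Sutton: Milton=19 ⇒ Milton
NN route Elm → Maris → Grove → Hollow → Sutton → Milton → Elm costs 78.
Optimal: Elm → Maris → Grove → Sutton → Hollow → Milton → Elm costs 77 (by enumerating all 60 distinct tours).
Excess = 78 − 77 = 1.

The nearest-neighbour route is 1 longer than optimal.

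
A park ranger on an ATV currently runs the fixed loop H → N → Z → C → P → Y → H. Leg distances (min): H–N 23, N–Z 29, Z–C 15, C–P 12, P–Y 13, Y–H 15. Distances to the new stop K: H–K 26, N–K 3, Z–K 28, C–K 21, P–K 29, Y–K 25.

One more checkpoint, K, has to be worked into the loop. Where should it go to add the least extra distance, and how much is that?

+2 min — insert K between N and Z.

Insertion cost between consecutive stops i–j is d(i,K) + d(K,j) − d(i,j):
  between H and N: 26 + 3 − 23 = 6
  between N and Z: 3 + 28 − 29 = 2
  between Z and C: 28 + 21 − 15 = 34
  between C and P: 21 + 29 − 12 = 38
  between P and Y: 29 + 25 − 13 = 41
  between Y and H: 25 + 26 − 15 = 36
Cheapest insertion is between N and Z, adding 2.
New total = 107 + 2 = 109.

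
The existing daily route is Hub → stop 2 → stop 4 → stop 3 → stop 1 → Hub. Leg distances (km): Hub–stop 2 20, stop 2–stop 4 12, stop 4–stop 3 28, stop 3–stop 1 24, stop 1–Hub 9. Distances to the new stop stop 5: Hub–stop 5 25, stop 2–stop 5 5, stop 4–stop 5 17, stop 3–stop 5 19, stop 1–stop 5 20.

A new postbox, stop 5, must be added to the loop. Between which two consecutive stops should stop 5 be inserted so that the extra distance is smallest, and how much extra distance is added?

Insertion cost between consecutive stops i–j is d(i,stop 5) + d(stop 5,j) − d(i,j):
  between Hub and stop 2: 25 + 5 − 20 = 10
  between stop 2 and stop 4: 5 + 17 − 12 = 10
  between stop 4 and stop 3: 17 + 19 − 28 = 8
  between stop 3 and stop 1: 19 + 20 − 24 = 15
  between stop 1 and Hub: 20 + 25 − 9 = 36
Cheapest insertion is between stop 4 and stop 3, adding 8.
New total = 93 + 8 = 101.

Adding 8 km by placing stop 5 on the stop 4–stop 3 leg.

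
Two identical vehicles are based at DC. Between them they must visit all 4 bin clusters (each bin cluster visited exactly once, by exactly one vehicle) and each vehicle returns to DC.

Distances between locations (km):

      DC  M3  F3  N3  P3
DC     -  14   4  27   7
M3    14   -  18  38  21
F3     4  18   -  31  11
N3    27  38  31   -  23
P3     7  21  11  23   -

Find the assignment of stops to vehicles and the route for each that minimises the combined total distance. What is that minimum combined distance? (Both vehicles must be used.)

90 km — the smallest possible combined total.

There are 2^3 − 1 = 7 ways to divide the 4 stops into two non-empty groups. For each, the best each vehicle can do is its own shortest tour through its group:
  {M3} + {F3, N3, P3}: 28 + 65 = 93
  {F3} + {M3, N3, P3}: 8 + 82 = 90
  {M3, F3} + {N3, P3}: 36 + 57 = 93
  {N3} + {M3, F3, P3}: 54 + 50 = 104
  {M3, N3} + {F3, P3}: 79 + 22 = 101
  {F3, N3} + {M3, P3}: 62 + 42 = 104
  … (7 splits in total)
Best: vehicle 1 DC → F3 → DC = 8; vehicle 2 DC → M3 → N3 → P3 → DC = 82; combined 90.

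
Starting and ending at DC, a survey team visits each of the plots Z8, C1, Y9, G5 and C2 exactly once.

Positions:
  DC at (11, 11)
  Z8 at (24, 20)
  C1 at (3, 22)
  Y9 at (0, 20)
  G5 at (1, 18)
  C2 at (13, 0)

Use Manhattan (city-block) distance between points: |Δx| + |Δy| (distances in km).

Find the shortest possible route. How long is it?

DC → Z8 → C1 → Y9 → G5 → C2 → DC: 22+23+5+3+30+13 = 96
DC → Z8 → C1 → Y9 → C2 → G5 → DC: 22+23+5+33+30+17 = 130
DC → Z8 → C1 → G5 → Y9 → C2 → DC: 22+23+6+3+33+13 = 100
DC → Z8 → C1 → G5 → C2 → Y9 → DC: 22+23+6+30+33+20 = 134
DC → Z8 → C1 → C2 → Y9 → G5 → DC: 22+23+32+33+3+17 = 130
DC → Z8 → C1 → C2 → G5 → Y9 → DC: 22+23+32+30+3+20 = 130
DC → Z8 → Y9 → C1 → G5 → C2 → DC: 22+24+5+6+30+13 = 100
DC → Z8 → Y9 → C1 → C2 → G5 → DC: 22+24+5+32+30+17 = 130
DC → Z8 → Y9 → G5 → C1 → C2 → DC: 22+24+3+6+32+13 = 100
DC → Z8 → Y9 → G5 → C2 → C1 → DC: 22+24+3+30+32+19 = 130
DC → Z8 → Y9 → C2 → C1 → G5 → DC: 22+24+33+32+6+17 = 134
DC → Z8 → Y9 → C2 → G5 → C1 → DC: 22+24+33+30+6+19 = 134
DC → Z8 → G5 → C1 → Y9 → C2 → DC: 22+25+6+5+33+13 = 104
DC → Z8 → G5 → C1 → C2 → Y9 → DC: 22+25+6+32+33+20 = 138
… (46 more)
DC → G5 → Y9 → C1 → Z8 → C2 → DC: 17+3+5+23+31+13 = 92  ← best
The minimum is 92.
One optimal route: DC → G5 → Y9 → C1 → Z8 → C2 → DC (or its reverse).

92 km — the shortest possible round trip.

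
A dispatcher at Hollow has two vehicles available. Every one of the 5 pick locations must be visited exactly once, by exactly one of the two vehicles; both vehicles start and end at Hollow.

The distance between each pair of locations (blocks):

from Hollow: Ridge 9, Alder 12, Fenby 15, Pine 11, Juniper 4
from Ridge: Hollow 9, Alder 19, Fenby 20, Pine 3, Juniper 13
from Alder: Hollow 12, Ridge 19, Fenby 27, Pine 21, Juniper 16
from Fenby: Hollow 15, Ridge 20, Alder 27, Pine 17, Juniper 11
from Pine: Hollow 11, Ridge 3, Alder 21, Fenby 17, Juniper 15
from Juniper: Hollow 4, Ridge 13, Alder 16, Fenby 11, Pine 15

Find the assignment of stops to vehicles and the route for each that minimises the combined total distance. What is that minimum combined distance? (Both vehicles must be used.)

There are 2^4 − 1 = 15 ways to divide the 5 stops into two non-empty groups. For each, the best each vehicle can do is its own shortest tour through its group:
  {Ridge} + {Alder, Fenby, Pine, Juniper}: 18 + 65 = 83
  {Alder} + {Ridge, Fenby, Pine, Juniper}: 24 + 44 = 68
  {Ridge, Alder} + {Fenby, Pine, Juniper}: 40 + 43 = 83
  {Fenby} + {Ridge, Alder, Pine, Juniper}: 30 + 53 = 83
  {Ridge, Fenby} + {Alder, Pine, Juniper}: 44 + 52 = 96
  {Alder, Fenby} + {Ridge, Pine, Juniper}: 54 + 31 = 85
  … (15 splits in total)
Best: vehicle 1 Hollow → Alder → Hollow = 24; vehicle 2 Hollow → Ridge → Pine → Fenby → Juniper → Hollow = 44; combined 68.

68 blocks — the smallest possible combined total.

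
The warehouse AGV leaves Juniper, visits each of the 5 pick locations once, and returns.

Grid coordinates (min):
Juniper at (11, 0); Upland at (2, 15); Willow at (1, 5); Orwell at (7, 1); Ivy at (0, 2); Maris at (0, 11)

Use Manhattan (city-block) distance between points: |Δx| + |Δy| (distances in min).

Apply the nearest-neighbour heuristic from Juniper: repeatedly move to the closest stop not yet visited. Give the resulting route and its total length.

Total distance 54 min via the nearest-neighbour route Juniper → Orwell → Ivy → Willow → Maris → Upland → Juniper.

From Juniper: distances to unvisited — Orwell=5, Ivy=13, Willow=15, Maris=22, Upland=24. Nearest is Orwell (5).
From Orwell: distances to unvisited — Ivy=8, Willow=10, Maris=17, Upland=19. Nearest is Ivy (8).
From Ivy: distances to unvisited — Willow=4, Maris=9, Upland=15. Nearest is Willow (4).
From Willow: distances to unvisited — Maris=7, Upland=11. Nearest is Maris (7).
From Maris: distances to unvisited — Upland=6. Nearest is Upland (6).
Return Upland→Juniper: 24.
Total = 5 + 8 + 4 + 7 + 6 + 24 = 54.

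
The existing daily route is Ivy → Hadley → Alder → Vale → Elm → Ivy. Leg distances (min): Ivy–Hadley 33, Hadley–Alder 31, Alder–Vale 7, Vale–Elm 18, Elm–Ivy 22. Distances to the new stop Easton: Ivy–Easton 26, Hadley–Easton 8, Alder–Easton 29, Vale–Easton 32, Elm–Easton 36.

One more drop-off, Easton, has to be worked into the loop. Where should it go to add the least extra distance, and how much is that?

Insertion cost between consecutive stops i–j is d(i,Easton) + d(Easton,j) − d(i,j):
  between Ivy and Hadley: 26 + 8 − 33 = 1
  between Hadley and Alder: 8 + 29 − 31 = 6
  between Alder and Vale: 29 + 32 − 7 = 54
  between Vale and Elm: 32 + 36 − 18 = 50
  between Elm and Ivy: 36 + 26 − 22 = 40
Cheapest insertion is between Ivy and Hadley, adding 1.
New total = 111 + 1 = 112.

+1 min — insert Easton between Ivy and Hadley.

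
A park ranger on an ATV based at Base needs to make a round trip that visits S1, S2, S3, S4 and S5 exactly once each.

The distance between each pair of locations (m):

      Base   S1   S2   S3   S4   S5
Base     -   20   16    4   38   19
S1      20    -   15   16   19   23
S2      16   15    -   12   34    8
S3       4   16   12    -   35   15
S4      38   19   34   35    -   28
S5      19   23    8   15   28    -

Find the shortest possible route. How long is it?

There are 60 distinct closed tours to check (reversals are equivalent).
Base - S1 - S2 - S3 - S4 - S5 - Base: 20+15+12+35+28+19 = 129
Base - S1 - S2 - S3 - S5 - S4 - Base: 20+15+12+15+28+38 = 128
Base - S1 - S2 - S4 - S3 - S5 - Base: 20+15+34+35+15+19 = 138
Base - S1 - S2 - S4 - S5 - S3 - Base: 20+15+34+28+15+4 = 116
Base - S1 - S2 - S5 - S3 - S4 - Base: 20+15+8+15+35+38 = 131
Base - S1 - S2 - S5 - S4 - S3 - Base: 20+15+8+28+35+4 = 110
Base - S1 - S3 - S2 - S4 - S5 - Base: 20+16+12+34+28+19 = 129
Base - S1 - S3 - S2 - S5 - S4 - Base: 20+16+12+8+28+38 = 122
Base - S1 - S3 - S4 - S2 - S5 - Base: 20+16+35+34+8+19 = 132
Base - S1 - S3 - S4 - S5 - S2 - Base: 20+16+35+28+8+16 = 123
Base - S1 - S3 - S5 - S2 - S4 - Base: 20+16+15+8+34+38 = 131
Base - S1 - S3 - S5 - S4 - S2 - Base: 20+16+15+28+34+16 = 129
Base - S1 - S4 - S2 - S3 - S5 - Base: 20+19+34+12+15+19 = 119
Base - S1 - S4 - S2 - S5 - S3 - Base: 20+19+34+8+15+4 = 100
… (46 more)
Base - S1 - S4 - S5 - S2 - S3 - Base: 20+19+28+8+12+4 = 91  ← best
The minimum is 91.
One optimal route: Base → S1 → S4 → S5 → S2 → S3 → Base (or its reverse).

Shortest round trip = 91 m.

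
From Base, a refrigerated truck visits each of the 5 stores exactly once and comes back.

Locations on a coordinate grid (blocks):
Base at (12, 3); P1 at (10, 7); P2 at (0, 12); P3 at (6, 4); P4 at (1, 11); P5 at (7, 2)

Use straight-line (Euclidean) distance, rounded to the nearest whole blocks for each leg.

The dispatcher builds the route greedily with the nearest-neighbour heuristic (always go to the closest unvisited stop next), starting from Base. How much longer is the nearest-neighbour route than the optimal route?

Excess over optimum: 6 blocks.

From Base: P1=4, P5=5, P3=6, P4=14, P2=15 → choose P1 (4).
From P1: P3=5, P5=6, P4=10, P2=11 → choose P3 (5).
From P3: P5=2, P4=9, P2=10 → choose P5 (2).
From P5: P4=11, P2=12 → choose P4 (11).
From P4: P2=1 → choose P2 (1).
NN route Base → P1 → P3 → P5 → P4 → P2 → Base costs 38.
Optimal: Base → P1 → P2 → P4 → P3 → P5 → Base costs 32 (by enumerating all 60 distinct tours).
Excess = 38 − 32 = 6.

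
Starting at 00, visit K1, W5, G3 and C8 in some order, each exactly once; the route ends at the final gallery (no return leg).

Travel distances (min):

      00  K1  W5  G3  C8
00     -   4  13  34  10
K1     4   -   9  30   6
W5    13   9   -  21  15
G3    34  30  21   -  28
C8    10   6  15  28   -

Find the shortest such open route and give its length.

There are 4! = 24 possible orderings.
00 - K1 - W5 - G3 - C8: 4+9+21+28 = 62
00 - K1 - W5 - C8 - G3: 4+9+15+28 = 56
00 - K1 - G3 - W5 - C8: 4+30+21+15 = 70
00 - K1 - G3 - C8 - W5: 4+30+28+15 = 77
00 - K1 - C8 - W5 - G3: 4+6+15+21 = 46
00 - K1 - C8 - G3 - W5: 4+6+28+21 = 59
00 - W5 - K1 - G3 - C8: 13+9+30+28 = 80
00 - W5 - K1 - C8 - G3: 13+9+6+28 = 56
00 - W5 - G3 - K1 - C8: 13+21+30+6 = 70
00 - W5 - G3 - C8 - K1: 13+21+28+6 = 68
00 - W5 - C8 - K1 - G3: 13+15+6+30 = 64
00 - W5 - C8 - G3 - K1: 13+15+28+30 = 86
00 - G3 - K1 - W5 - C8: 34+30+9+15 = 88
00 - G3 - K1 - C8 - W5: 34+30+6+15 = 85
… (10 more)
The minimum is 46.
One shortest path: 00 → K1 → C8 → W5 → G3.

46 min — the minimum one-way total.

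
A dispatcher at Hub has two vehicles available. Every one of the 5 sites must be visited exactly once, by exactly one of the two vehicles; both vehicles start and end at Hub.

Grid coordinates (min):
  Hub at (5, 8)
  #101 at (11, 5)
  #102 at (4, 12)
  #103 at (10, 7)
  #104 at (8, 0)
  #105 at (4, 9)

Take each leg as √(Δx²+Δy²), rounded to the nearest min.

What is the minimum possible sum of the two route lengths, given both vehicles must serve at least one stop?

30 min — the smallest possible combined total.

Check every non-empty split of the stops between the two vehicles; for each half take its own optimal tour:
  {#101} + {#102, #103, #104, #105}: 14 + 28 = 42
  {#102} + {#101, #103, #104, #105}: 8 + 24 = 32
  {#101, #102} + {#103, #104, #105}: 21 + 23 = 44
  {#103} + {#101, #102, #104, #105}: 10 + 29 = 39
  {#101, #103} + {#102, #104, #105}: 14 + 26 = 40
  {#102, #103} + {#101, #104, #105}: 17 + 24 = 41
  … (15 splits in total)
  {#101, #103, #104} + {#102, #105}: 22 + 8 = 30  ← best
Best: vehicle 1 Hub → #103 → #101 → #104 → Hub = 22; vehicle 2 Hub → #102 → #105 → Hub = 8; combined 30.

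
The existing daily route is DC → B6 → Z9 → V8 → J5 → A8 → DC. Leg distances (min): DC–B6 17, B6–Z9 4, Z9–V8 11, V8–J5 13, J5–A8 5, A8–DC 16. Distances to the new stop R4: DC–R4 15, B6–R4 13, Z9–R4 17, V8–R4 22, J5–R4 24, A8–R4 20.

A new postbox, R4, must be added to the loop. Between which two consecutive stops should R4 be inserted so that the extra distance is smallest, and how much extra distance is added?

Insertion cost between consecutive stops i–j is d(i,R4) + d(R4,j) − d(i,j):
  between DC and B6: 15 + 13 − 17 = 11
  between B6 and Z9: 13 + 17 − 4 = 26
  between Z9 and V8: 17 + 22 − 11 = 28
  between V8 and J5: 22 + 24 − 13 = 33
  between J5 and A8: 24 + 20 − 5 = 39
  between A8 and DC: 20 + 15 − 16 = 19
Cheapest insertion is between DC and B6, adding 11.
New total = 66 + 11 = 77.

Adding 11 min by placing R4 on the DC–B6 leg.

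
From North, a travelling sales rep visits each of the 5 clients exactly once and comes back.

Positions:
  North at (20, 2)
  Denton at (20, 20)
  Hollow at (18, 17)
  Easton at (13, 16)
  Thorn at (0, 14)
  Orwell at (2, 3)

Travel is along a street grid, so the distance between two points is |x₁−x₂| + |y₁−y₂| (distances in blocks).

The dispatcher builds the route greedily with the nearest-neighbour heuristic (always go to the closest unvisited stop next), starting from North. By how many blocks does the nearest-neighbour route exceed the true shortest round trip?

The nearest-neighbour route is 4 blocks longer than optimal.

North: Hollow=17, Denton=18, Orwell=19, Easton=21, Thorn=32 ⇒ Hollow
Hollow: Denton=5, Easton=6, Thorn=21, Orwell=30 ⇒ Denton
Denton: Easton=11, Thorn=26, Orwell=35 ⇒ Easton
Easton: Thorn=15, Orwell=24 ⇒ Thorn
Thorn: Orwell=13 ⇒ Orwell
NN route North → Hollow → Denton → Easton → Thorn → Orwell → North costs 80.
Optimal: North → Denton → Hollow → Easton → Thorn → Orwell → North costs 76 (by enumerating all 60 distinct tours).
Excess = 80 − 76 = 4.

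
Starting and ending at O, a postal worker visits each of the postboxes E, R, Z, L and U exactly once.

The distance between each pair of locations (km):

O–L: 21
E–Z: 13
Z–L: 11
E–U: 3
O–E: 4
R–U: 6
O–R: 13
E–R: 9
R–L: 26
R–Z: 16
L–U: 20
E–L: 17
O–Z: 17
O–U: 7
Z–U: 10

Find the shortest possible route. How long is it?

There are 60 distinct closed tours to check (reversals are equivalent).
O→E→R→Z→L→U→O: 4+9+16+11+20+7 = 67
O→E→R→Z→U→L→O: 4+9+16+10+20+21 = 80
O→E→R→L→Z→U→O: 4+9+26+11+10+7 = 67
O→E→R→L→U→Z→O: 4+9+26+20+10+17 = 86
O→E→R→U→Z→L→O: 4+9+6+10+11+21 = 61
O→E→R→U→L→Z→O: 4+9+6+20+11+17 = 67
O→E→Z→R→L→U→O: 4+13+16+26+20+7 = 86
O→E→Z→R→U→L→O: 4+13+16+6+20+21 = 80
O→E→Z→L→R→U→O: 4+13+11+26+6+7 = 67
O→E→Z→L→U→R→O: 4+13+11+20+6+13 = 67
O→E→Z→U→R→L→O: 4+13+10+6+26+21 = 80
O→E→Z→U→L→R→O: 4+13+10+20+26+13 = 86
O→E→L→R→Z→U→O: 4+17+26+16+10+7 = 80
O→E→L→R→U→Z→O: 4+17+26+6+10+17 = 80
… (46 more)
The minimum is 61.
One optimal route: O → E → R → U → Z → L → O (or its reverse).

61 km — the shortest possible round trip.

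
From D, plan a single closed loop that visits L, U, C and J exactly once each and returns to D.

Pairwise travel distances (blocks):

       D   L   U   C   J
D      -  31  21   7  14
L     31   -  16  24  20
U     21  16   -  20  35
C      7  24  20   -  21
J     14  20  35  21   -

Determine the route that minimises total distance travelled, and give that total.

D → L → U → C → J → D: 31+16+20+21+14 = 102
D → L → U → J → C → D: 31+16+35+21+7 = 110
D → L → C → U → J → D: 31+24+20+35+14 = 124
D → L → C → J → U → D: 31+24+21+35+21 = 132
D → L → J → U → C → D: 31+20+35+20+7 = 113
D → L → J → C → U → D: 31+20+21+20+21 = 113
D → U → L → C → J → D: 21+16+24+21+14 = 96
D → U → L → J → C → D: 21+16+20+21+7 = 85
D → U → C → L → J → D: 21+20+24+20+14 = 99
D → U → J → L → C → D: 21+35+20+24+7 = 107
D → C → L → U → J → D: 7+24+16+35+14 = 96
D → C → U → L → J → D: 7+20+16+20+14 = 77
The minimum is 77.
One optimal route: D → C → U → L → J → D (or its reverse).

Minimum total distance: 77 blocks.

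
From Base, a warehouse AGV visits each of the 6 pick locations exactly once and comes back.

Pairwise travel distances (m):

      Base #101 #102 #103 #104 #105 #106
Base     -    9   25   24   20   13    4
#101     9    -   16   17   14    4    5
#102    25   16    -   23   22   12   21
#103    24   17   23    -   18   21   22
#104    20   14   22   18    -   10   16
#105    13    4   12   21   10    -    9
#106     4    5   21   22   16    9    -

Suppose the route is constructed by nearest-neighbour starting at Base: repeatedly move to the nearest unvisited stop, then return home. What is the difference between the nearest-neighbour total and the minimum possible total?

Excess over optimum: 3 m.

Base: #106=4, #101=9, #105=13, #104=20, #103=24, #102=25 ⇒ #106
#106: #101=5, #105=9, #104=16, #102=21, #103=22 ⇒ #101
#101: #105=4, #104=14, #102=16, #103=17 ⇒ #105
#105: #104=10, #102=12, #103=21 ⇒ #104
#104: #103=18, #102=22 ⇒ #103
#103: #102=23 ⇒ #102
NN route Base → #106 → #101 → #105 → #104 → #103 → #102 → Base costs 89.
Optimal: Base → #101 → #105 → #102 → #103 → #104 → #106 → Base costs 86 (by enumerating all 360 distinct tours).
Excess = 89 − 86 = 3.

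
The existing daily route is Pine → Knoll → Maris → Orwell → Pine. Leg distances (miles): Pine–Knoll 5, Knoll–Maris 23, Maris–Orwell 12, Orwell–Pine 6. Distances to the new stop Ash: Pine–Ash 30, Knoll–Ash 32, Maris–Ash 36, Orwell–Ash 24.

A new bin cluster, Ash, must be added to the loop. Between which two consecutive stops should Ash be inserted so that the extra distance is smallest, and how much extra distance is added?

+45 miles — insert Ash between Knoll and Maris.

Insertion cost between consecutive stops i–j is d(i,Ash) + d(Ash,j) − d(i,j):
  between Pine and Knoll: 30 + 32 − 5 = 57
  between Knoll and Maris: 32 + 36 − 23 = 45
  between Maris and Orwell: 36 + 24 − 12 = 48
  between Orwell and Pine: 24 + 30 − 6 = 48
Cheapest insertion is between Knoll and Maris, adding 45.
New total = 46 + 45 = 91.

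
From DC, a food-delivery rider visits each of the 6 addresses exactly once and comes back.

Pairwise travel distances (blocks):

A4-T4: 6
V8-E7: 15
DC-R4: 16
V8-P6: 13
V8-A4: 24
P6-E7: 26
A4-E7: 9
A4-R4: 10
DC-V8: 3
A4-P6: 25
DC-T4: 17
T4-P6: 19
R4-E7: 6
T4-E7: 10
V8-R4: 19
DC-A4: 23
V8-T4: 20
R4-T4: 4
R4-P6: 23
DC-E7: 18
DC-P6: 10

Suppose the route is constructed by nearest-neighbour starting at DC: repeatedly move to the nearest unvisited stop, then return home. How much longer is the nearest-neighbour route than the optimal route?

Excess over optimum: 8 blocks.

DC: V8=3, P6=10, R4=16, T4=17, E7=18, A4=23 ⇒ V8
V8: P6=13, E7=15, R4=19, T4=20, A4=24 ⇒ P6
P6: T4=19, R4=23, A4=25, E7=26 ⇒ T4
T4: R4=4, A4=6, E7=10 ⇒ R4
R4: E7=6, A4=10 ⇒ E7
E7: A4=9 ⇒ A4
NN route DC → V8 → P6 → T4 → R4 → E7 → A4 → DC costs 77.
Optimal: DC → V8 → E7 → R4 → A4 → T4 → P6 → DC costs 69 (by enumerating all 360 distinct tours).
Excess = 77 − 69 = 8.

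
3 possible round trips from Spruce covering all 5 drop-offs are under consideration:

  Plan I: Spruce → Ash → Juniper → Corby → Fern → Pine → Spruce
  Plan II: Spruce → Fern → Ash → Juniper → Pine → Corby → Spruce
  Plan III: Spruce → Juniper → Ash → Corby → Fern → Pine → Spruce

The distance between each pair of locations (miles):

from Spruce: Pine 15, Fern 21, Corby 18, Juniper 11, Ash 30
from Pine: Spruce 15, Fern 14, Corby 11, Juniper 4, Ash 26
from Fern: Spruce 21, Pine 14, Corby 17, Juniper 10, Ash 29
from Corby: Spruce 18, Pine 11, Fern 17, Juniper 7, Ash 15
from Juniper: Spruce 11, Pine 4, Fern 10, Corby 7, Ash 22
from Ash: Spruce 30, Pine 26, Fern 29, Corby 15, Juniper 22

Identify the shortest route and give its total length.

Plan I: 30 + 22 + 7 + 17 + 14 + 15 = 105
Plan II: 21 + 29 + 22 + 4 + 11 + 18 = 105
Plan III: 11 + 22 + 15 + 17 + 14 + 15 = 94

94 miles — Plan III is the shortest.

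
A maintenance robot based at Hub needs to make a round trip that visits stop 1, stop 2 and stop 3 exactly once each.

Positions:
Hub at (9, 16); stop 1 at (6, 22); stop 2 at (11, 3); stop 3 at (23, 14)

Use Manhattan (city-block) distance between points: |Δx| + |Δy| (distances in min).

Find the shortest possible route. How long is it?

Hub→stop 1→stop 2→stop 3→Hub: 9+24+23+16 = 72
Hub→stop 1→stop 3→stop 2→Hub: 9+25+23+15 = 72
Hub→stop 2→stop 1→stop 3→Hub: 15+24+25+16 = 80
The minimum is 72.
One optimal route: Hub → stop 1 → stop 2 → stop 3 → Hub (or its reverse).

Shortest round trip = 72 min.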